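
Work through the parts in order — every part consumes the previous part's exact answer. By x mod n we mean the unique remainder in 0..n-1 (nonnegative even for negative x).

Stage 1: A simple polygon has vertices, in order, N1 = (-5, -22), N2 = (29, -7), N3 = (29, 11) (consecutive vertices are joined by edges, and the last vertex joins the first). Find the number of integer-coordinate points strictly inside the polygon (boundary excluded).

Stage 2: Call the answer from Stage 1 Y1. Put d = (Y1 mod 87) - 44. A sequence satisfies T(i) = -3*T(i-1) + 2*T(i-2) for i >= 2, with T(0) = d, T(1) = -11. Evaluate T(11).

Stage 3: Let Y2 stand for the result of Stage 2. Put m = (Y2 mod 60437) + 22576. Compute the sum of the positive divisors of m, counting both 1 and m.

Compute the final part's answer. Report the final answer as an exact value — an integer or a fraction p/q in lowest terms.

85536

Stage 1: cross terms: (-5*-7 - 29*-22)=673, (29*11 - 29*-7)=522, (29*-22 - -5*11)=-583; twice the area = |612| = 612; area = 306; boundary points = 1 + 18 + 1 = 20; strictly interior points = area - boundary/2 + 1 = 297; answer 297
Stage 2: Y1 = 297; d = -8; T(2) = -3*(-11) + 2*(-8) = 17; iterating: T(2)=17, T(3)=-73, T(4)=253, T(5)=-905, T(6)=3221, T(7)=-11473, T(8)=40861, T(9)=-145529, T(10)=518309, T(11)=-1845985; answer -1845985
Stage 3: Y2 = -1845985; m = 50138; 50138 = 2 * 11 * 43 * 53; sigma = (1 + 2) * (1 + 11) * (1 + 43) * (1 + 53) = 3 * 12 * 44 * 54 = 85536; answer 85536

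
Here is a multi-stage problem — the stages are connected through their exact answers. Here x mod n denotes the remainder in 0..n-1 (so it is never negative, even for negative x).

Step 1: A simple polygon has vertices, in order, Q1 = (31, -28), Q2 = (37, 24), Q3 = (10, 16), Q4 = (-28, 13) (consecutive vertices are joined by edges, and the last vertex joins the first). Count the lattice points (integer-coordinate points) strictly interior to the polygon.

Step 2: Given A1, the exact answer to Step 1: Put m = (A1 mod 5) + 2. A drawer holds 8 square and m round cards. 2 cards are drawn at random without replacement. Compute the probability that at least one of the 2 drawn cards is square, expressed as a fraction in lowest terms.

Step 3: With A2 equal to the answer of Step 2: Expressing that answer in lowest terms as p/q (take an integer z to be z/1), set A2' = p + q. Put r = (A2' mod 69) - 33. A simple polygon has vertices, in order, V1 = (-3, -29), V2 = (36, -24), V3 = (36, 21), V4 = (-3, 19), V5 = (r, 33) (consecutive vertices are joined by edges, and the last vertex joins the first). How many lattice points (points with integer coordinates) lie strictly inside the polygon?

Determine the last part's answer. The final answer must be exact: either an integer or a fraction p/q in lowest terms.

Step 1: cross terms: (31*24 - 37*-28)=1780, (37*16 - 10*24)=352, (10*13 - -28*16)=578, (-28*-28 - 31*13)=381; twice the area = |3091| = 3091; area = 3091/2; boundary points = 2 + 1 + 1 + 1 = 5; strictly interior points = area - boundary/2 + 1 = 1544; answer 1544
Step 2: A1 = 1544; m = 6; total draws C(14,2) = 91; complement C(6,2) = 15; favorable 91 - 15 = 76; P = 76/91; answer 76/91
Step 3: A2 = 76/91; threaded value p + q = 167; r = -4; cross terms: (-3*-24 - 36*-29)=1116, (36*21 - 36*-24)=1620, (36*19 - -3*21)=747, (-3*33 - -4*19)=-23, (-4*-29 - -3*33)=215; twice the area = |3675| = 3675; area = 3675/2; boundary points = 1 + 45 + 1 + 1 + 1 = 49; strictly interior points = area - boundary/2 + 1 = 1814; answer 1814

1814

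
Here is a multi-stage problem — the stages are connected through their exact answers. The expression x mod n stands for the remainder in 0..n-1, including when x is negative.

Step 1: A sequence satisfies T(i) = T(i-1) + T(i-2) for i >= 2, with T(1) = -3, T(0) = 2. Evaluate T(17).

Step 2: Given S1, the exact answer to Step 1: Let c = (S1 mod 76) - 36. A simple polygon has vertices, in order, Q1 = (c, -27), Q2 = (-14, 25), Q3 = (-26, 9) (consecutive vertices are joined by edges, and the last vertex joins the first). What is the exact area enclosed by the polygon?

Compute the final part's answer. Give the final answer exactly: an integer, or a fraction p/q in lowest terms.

Step 1: T(2) = 1*(-3) + 1*(2) = -1; iterating: T(2)=-1, T(3)=-4, T(4)=-5, T(5)=-9, T(6)=-14, T(7)=-23, T(8)=-37, T(9)=-60, T(10)=-97, T(11)=-157, T(12)=-254, T(13)=-411, T(14)=-665, T(15)=-1076, T(16)=-1741, T(17)=-2817; answer -2817
Step 2: S1 = -2817; c = 35; cross terms: (35*25 - -14*-27)=497, (-14*9 - -26*25)=524, (-26*-27 - 35*9)=387; twice the area = |1408| = 1408; area = 704; answer 704

704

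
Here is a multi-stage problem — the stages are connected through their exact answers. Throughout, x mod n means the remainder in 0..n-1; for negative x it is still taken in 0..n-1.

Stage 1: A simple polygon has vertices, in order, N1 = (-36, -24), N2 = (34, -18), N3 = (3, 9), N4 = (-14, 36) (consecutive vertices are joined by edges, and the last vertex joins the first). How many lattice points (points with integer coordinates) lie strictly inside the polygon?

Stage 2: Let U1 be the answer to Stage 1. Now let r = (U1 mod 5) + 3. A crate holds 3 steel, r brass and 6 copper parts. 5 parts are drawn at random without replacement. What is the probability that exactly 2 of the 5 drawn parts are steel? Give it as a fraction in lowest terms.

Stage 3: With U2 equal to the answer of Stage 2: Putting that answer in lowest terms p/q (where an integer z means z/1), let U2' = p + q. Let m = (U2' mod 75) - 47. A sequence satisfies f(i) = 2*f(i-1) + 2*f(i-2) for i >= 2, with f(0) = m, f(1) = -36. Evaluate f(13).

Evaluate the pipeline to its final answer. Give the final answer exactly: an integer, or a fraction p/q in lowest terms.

-6008064

Stage 1: cross terms: (-36*-18 - 34*-24)=1464, (34*9 - 3*-18)=360, (3*36 - -14*9)=234, (-14*-24 - -36*36)=1632; twice the area = |3690| = 3690; area = 1845; boundary points = 2 + 1 + 1 + 2 = 6; strictly interior points = area - boundary/2 + 1 = 1843; answer 1843
Stage 2: U1 = 1843; r = 6; total draws C(15,5) = 3003; favorable C(3,2)*C(12,3) = 660; P = 20/91; answer 20/91
Stage 3: U2 = 20/91; threaded value p + q = 111; m = -11; f(2) = 2*(-36) + 2*(-11) = -94; iterating: f(2)=-94, f(3)=-260, f(4)=-708, f(5)=-1936, f(6)=-5288, f(7)=-14448, f(8)=-39472, f(9)=-107840, f(10)=-294624, f(11)=-804928, f(12)=-2199104, f(13)=-6008064; answer -6008064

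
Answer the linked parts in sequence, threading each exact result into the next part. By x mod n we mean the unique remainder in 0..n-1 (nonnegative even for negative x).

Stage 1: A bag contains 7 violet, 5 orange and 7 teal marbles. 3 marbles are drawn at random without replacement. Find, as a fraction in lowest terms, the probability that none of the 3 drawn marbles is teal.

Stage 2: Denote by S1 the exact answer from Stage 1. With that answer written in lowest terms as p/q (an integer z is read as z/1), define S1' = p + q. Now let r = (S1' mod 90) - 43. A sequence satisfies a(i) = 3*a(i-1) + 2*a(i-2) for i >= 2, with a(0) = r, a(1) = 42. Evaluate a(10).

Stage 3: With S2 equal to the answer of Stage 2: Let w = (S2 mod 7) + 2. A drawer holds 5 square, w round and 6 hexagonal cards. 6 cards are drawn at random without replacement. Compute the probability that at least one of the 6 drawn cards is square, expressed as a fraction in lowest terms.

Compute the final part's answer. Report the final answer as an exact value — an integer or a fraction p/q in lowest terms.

Stage 1: total draws C(19,3) = 969; favorable C(12,3) = 220; P = 220/969; answer 220/969
Stage 2: S1 = 220/969; threaded value p + q = 1189; r = -24; a(2) = 3*(42) + 2*(-24) = 78; iterating: a(2)=78, a(3)=318, a(4)=1110, a(5)=3966, a(6)=14118, a(7)=50286, a(8)=179094, a(9)=637854, a(10)=2271750; answer 2271750
Stage 3: S2 = 2271750; w = 7; total draws C(18,6) = 18564; complement C(13,6) = 1716; favorable 18564 - 1716 = 16848; P = 108/119; answer 108/119

108/119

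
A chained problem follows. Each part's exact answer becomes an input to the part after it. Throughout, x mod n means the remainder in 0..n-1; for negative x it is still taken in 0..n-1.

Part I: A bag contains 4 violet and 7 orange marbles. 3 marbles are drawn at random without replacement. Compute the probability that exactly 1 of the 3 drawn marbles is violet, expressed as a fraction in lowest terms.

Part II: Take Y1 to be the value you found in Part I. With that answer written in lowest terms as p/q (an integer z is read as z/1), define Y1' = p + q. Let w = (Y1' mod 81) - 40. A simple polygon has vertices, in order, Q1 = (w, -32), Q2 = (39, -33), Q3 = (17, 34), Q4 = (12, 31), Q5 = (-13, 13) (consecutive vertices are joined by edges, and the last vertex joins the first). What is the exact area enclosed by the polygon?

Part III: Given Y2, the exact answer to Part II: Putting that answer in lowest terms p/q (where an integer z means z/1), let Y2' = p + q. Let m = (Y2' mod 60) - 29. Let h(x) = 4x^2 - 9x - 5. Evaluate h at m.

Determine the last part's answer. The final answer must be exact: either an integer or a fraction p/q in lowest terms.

305

Part I: total draws C(11,3) = 165; favorable C(4,1)*C(7,2) = 84; P = 28/55; answer 28/55
Part II: Y1 = 28/55; threaded value p + q = 83; w = -38; cross terms: (-38*-33 - 39*-32)=2502, (39*34 - 17*-33)=1887, (17*31 - 12*34)=119, (12*13 - -13*31)=559, (-13*-32 - -38*13)=910; twice the area = |5977| = 5977; area = 5977/2; answer 5977/2
Part III: Y2 = 5977/2; threaded value p + q = 5979; m = 10; 4*(10)^2 - 9*(10)^1 - 5 = (400) + (-90) + (-5) = 305; answer 305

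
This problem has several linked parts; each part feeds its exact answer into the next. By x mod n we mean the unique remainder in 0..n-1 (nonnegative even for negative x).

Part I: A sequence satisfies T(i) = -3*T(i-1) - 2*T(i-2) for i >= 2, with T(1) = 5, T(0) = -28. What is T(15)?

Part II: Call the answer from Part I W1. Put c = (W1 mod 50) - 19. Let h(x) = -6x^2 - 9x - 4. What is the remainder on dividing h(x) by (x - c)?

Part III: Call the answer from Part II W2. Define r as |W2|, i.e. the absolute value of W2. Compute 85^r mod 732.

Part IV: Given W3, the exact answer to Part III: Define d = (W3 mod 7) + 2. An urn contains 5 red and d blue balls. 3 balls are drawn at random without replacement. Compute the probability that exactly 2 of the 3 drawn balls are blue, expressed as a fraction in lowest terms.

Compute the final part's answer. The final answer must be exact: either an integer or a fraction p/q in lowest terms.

5/14

Part I: T(2) = -3*(5) - 2*(-28) = 41; iterating: T(2)=41, T(3)=-133, T(4)=317, T(5)=-685, T(6)=1421, T(7)=-2893, T(8)=5837, T(9)=-11725, T(10)=23501, T(11)=-47053, T(12)=94157, T(13)=-188365, T(14)=376781, T(15)=-753613; answer -753613
Part II: W1 = -753613; c = 18; remainder = value at the root: -6*(18)^2 - 9*(18)^1 - 4 = (-1944) + (-162) + (-4) = -2110; answer -2110
Part III: W2 = -2110; r = 2110; squarings mod 732: 85^1=85, 85^2=637, 85^4=241, 85^8=253, 85^16=325, 85^32=217, 85^64=241, 85^128=253, 85^256=325, 85^512=217, 85^1024=241, 85^2048=253; 85^2110 = 85^2 * 85^4 * 85^8 * 85^16 * 85^32 * 85^2048 = 121 (mod 732); answer 121
Part IV: W3 = 121; d = 4; total draws C(9,3) = 84; favorable C(4,2)*C(5,1) = 30; P = 5/14; answer 5/14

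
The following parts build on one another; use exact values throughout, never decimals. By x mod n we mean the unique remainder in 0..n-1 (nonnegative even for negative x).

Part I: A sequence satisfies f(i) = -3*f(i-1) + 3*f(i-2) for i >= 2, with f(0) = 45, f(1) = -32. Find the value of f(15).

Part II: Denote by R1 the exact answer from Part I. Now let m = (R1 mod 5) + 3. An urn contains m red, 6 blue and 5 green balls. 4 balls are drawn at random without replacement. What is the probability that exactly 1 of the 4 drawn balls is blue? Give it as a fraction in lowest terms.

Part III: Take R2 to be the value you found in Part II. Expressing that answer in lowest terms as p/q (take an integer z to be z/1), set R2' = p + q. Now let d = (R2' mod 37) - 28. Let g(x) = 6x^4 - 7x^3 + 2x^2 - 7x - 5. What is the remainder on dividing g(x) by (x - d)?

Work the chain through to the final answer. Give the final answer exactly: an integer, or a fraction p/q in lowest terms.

187169

Part I: f(2) = -3*(-32) + 3*(45) = 231; iterating: f(2)=231, f(3)=-789, f(4)=3060, f(5)=-11547, f(6)=43821, f(7)=-166104, f(8)=629775, f(9)=-2387637, f(10)=9052236, f(11)=-34319619, f(12)=130115565, f(13)=-493305552, f(14)=1870263351, f(15)=-7090706709; answer -7090706709
Part II: R1 = -7090706709; m = 4; total draws C(15,4) = 1365; favorable C(6,1)*C(9,3) = 504; P = 24/65; answer 24/65
Part III: R2 = 24/65; threaded value p + q = 89; d = -13; remainder = value at the root: 6*(-13)^4 - 7*(-13)^3 + 2*(-13)^2 - 7*(-13)^1 - 5 = (171366) + (15379) + (338) + (91) + (-5) = 187169; answer 187169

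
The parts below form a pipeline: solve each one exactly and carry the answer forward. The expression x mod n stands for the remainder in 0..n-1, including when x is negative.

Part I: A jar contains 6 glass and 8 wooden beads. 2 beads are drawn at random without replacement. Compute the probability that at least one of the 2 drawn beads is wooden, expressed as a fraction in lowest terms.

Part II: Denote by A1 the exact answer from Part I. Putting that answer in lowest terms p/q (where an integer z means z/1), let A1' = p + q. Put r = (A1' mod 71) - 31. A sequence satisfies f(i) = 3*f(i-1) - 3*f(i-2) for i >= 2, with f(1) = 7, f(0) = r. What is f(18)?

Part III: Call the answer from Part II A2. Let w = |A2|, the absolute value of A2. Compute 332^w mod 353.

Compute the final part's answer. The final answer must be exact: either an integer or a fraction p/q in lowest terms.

Part I: total draws C(14,2) = 91; complement C(6,2) = 15; favorable 91 - 15 = 76; P = 76/91; answer 76/91
Part II: A1 = 76/91; threaded value p + q = 167; r = -6; f(2) = 3*(7) - 3*(-6) = 39; iterating: f(2)=39, f(3)=96, f(4)=171, f(5)=225, f(6)=162, f(7)=-189, f(8)=-1053, f(9)=-2592, f(10)=-4617, f(11)=-6075, f(12)=-4374, f(13)=5103, f(14)=28431, f(15)=69984, f(16)=124659, f(17)=164025, f(18)=118098; answer 118098
Part III: A2 = 118098; w = 118098; squarings mod 353: 332^1=332, 332^2=88, 332^4=331, 332^8=131, 332^16=217, 332^32=140, 332^64=185, 332^128=337, 332^256=256, 332^512=231, 332^1024=58, 332^2048=187, 332^4096=22, 332^8192=131, 332^16384=217, 332^32768=140, 332^65536=185; 332^118098 = 332^2 * 332^16 * 332^64 * 332^256 * 332^1024 * 332^2048 * 332^16384 * 332^32768 * 332^65536 = 88 (mod 353); answer 88

88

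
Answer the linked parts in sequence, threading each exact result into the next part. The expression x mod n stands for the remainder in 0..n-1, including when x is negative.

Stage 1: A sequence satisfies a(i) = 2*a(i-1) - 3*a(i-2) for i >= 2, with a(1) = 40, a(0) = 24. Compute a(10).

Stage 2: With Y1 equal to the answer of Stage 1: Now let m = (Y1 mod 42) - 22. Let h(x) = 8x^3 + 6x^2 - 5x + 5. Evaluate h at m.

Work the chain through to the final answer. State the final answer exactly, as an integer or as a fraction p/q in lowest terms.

34229

Stage 1: a(2) = 2*(40) - 3*(24) = 8; iterating: a(2)=8, a(3)=-104, a(4)=-232, a(5)=-152, a(6)=392, a(7)=1240, a(8)=1304, a(9)=-1112, a(10)=-6136; answer -6136
Stage 2: Y1 = -6136; m = 16; 8*(16)^3 + 6*(16)^2 - 5*(16)^1 + 5 = (32768) + (1536) + (-80) + (5) = 34229; answer 34229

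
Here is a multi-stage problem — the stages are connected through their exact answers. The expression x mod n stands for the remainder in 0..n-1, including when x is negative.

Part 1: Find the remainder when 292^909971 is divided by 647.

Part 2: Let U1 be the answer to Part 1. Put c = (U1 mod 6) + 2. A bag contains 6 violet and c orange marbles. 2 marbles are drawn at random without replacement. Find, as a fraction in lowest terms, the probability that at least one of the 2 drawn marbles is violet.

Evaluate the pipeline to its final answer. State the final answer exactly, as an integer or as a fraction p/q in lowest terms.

Part 1: squarings mod 647: 292^1=292, 292^2=507, 292^4=190, 292^8=515, 292^16=602, 292^32=84, 292^64=586, 292^128=486, 292^256=41, 292^512=387, 292^1024=312, 292^2048=294, 292^4096=385, 292^8192=62, 292^16384=609, 292^32768=150, 292^65536=502, 292^131072=321, 292^262144=168, 292^524288=403; 292^909971 = 292^1 * 292^2 * 292^16 * 292^128 * 292^512 * 292^8192 * 292^16384 * 292^32768 * 292^65536 * 292^262144 * 292^524288 = 490 (mod 647); answer 490
Part 2: U1 = 490; c = 6; total draws C(12,2) = 66; complement C(6,2) = 15; favorable 66 - 15 = 51; P = 17/22; answer 17/22

17/22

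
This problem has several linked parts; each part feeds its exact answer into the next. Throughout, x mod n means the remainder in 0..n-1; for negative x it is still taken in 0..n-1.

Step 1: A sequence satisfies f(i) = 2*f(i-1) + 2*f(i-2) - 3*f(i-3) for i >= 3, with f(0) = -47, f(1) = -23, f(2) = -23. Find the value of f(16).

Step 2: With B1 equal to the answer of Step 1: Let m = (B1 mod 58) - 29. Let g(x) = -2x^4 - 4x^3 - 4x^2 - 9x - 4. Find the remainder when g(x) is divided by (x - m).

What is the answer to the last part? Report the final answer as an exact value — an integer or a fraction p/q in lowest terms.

-513242

Step 1: f(3) = 2*(-23) + 2*(-23) - 3*(-47) = 49; iterating: f(3)=49, f(4)=121, f(5)=409, f(6)=913, f(7)=2281, f(8)=5161, f(9)=12145, f(10)=27769, f(11)=64345, f(12)=147793, f(13)=340969, f(14)=784489, f(15)=1807537, f(16)=4161145; answer 4161145
Step 2: B1 = 4161145; m = 22; remainder = value at the root: -2*(22)^4 - 4*(22)^3 - 4*(22)^2 - 9*(22)^1 - 4 = (-468512) + (-42592) + (-1936) + (-198) + (-4) = -513242; answer -513242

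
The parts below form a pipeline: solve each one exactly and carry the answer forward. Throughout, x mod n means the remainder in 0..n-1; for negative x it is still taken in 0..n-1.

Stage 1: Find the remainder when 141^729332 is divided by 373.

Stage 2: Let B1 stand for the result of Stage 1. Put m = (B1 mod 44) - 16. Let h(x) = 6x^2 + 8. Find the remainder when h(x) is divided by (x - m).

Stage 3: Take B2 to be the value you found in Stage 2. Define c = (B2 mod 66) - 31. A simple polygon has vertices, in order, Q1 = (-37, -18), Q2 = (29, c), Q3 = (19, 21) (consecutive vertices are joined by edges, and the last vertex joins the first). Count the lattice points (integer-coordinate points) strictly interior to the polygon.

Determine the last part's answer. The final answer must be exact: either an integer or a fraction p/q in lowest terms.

Stage 1: squarings mod 373: 141^1=141, 141^2=112, 141^4=235, 141^8=21, 141^16=68, 141^32=148, 141^64=270, 141^128=165, 141^256=369, 141^512=16, 141^1024=256, 141^2048=261, 141^4096=235, 141^8192=21, 141^16384=68, 141^32768=148, 141^65536=270, 141^131072=165, 141^262144=369, 141^524288=16; 141^729332 = 141^4 * 141^16 * 141^32 * 141^64 * 141^128 * 141^8192 * 141^65536 * 141^131072 * 141^524288 = 81 (mod 373); answer 81
Stage 2: B1 = 81; m = 21; remainder = value at the root: 6*(21)^2 + 8 = (2646) + (8) = 2654; answer 2654
Stage 3: B2 = 2654; c = -17; cross terms: (-37*-17 - 29*-18)=1151, (29*21 - 19*-17)=932, (19*-18 - -37*21)=435; twice the area = |2518| = 2518; area = 1259; boundary points = 1 + 2 + 1 = 4; strictly interior points = area - boundary/2 + 1 = 1258; answer 1258

1258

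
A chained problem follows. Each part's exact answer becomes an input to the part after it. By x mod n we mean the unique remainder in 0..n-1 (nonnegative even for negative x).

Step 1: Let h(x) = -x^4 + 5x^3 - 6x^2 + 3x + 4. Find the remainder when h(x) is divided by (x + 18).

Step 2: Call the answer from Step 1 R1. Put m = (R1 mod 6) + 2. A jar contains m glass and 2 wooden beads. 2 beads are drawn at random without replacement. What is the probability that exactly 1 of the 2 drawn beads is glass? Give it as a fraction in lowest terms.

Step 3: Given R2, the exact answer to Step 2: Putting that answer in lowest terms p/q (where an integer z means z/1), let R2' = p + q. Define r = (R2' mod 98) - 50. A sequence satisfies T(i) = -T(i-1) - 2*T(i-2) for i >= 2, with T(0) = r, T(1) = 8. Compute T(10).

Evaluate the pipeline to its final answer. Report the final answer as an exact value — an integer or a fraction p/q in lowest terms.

-1272

Step 1: remainder = value at the root: -1*(-18)^4 + 5*(-18)^3 - 6*(-18)^2 + 3*(-18)^1 + 4 = (-104976) + (-29160) + (-1944) + (-54) + (4) = -136130; answer -136130
Step 2: R1 = -136130; m = 6; total draws C(8,2) = 28; favorable C(6,1)*C(2,1) = 12; P = 3/7; answer 3/7
Step 3: R2 = 3/7; threaded value p + q = 10; r = -40; T(2) = -1*(8) - 2*(-40) = 72; iterating: T(2)=72, T(3)=-88, T(4)=-56, T(5)=232, T(6)=-120, T(7)=-344, T(8)=584, T(9)=104, T(10)=-1272; answer -1272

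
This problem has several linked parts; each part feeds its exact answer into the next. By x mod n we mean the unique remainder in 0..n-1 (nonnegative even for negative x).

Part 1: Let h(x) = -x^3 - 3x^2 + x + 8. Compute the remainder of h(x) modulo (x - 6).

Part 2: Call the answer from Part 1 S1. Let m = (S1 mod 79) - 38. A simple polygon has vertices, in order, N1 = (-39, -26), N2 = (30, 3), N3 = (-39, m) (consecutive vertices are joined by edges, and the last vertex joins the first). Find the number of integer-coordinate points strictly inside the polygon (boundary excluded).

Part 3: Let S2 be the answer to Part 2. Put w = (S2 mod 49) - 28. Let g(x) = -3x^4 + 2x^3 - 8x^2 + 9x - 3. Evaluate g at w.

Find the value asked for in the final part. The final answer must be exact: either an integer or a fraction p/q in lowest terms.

-499383

Part 1: remainder = value at the root: -1*(6)^3 - 3*(6)^2 + 1*(6)^1 + 8 = (-216) + (-108) + (6) + (8) = -310; answer -310
Part 2: S1 = -310; m = -32; cross terms: (-39*3 - 30*-26)=663, (30*-32 - -39*3)=-843, (-39*-26 - -39*-32)=-234; twice the area = |-414| = 414; area = 207; boundary points = 1 + 1 + 6 = 8; strictly interior points = area - boundary/2 + 1 = 204; answer 204
Part 3: S2 = 204; w = -20; -3*(-20)^4 + 2*(-20)^3 - 8*(-20)^2 + 9*(-20)^1 - 3 = (-480000) + (-16000) + (-3200) + (-180) + (-3) = -499383; answer -499383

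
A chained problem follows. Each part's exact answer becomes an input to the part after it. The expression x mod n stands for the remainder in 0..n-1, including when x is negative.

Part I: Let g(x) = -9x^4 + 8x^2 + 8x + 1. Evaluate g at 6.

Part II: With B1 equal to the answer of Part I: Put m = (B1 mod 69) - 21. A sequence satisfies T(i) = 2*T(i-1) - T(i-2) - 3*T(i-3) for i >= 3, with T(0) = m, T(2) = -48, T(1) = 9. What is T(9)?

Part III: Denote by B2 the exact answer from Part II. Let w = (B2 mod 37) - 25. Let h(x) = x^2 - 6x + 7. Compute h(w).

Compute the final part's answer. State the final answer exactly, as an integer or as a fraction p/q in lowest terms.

Part I: -9*(6)^4 + 8*(6)^2 + 8*(6)^1 + 1 = (-11664) + (288) + (48) + (1) = -11327; answer -11327
Part II: B1 = -11327; m = 37; T(3) = 2*(-48) - 1*(9) - 3*(37) = -216; iterating: T(3)=-216, T(4)=-411, T(5)=-462, T(6)=135, T(7)=1965, T(8)=5181, T(9)=7992; answer 7992
Part III: B2 = 7992; w = -25; 1*(-25)^2 - 6*(-25)^1 + 7 = (625) + (150) + (7) = 782; answer 782

782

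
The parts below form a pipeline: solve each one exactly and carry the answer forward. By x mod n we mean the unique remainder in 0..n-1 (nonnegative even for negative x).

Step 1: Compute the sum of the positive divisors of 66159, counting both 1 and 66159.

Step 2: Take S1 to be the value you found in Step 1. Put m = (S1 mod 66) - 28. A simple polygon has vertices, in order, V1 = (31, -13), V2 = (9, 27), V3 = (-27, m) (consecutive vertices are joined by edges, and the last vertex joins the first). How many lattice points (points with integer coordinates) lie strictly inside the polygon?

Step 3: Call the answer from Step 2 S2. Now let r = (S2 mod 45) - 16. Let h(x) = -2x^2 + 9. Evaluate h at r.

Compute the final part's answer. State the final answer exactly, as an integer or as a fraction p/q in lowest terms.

Step 1: 66159 = 3^2 * 7351; sigma = (1 + 3 + 9) * (1 + 7351) = 13 * 7352 = 95576; answer 95576
Step 2: S1 = 95576; m = -20; cross terms: (31*27 - 9*-13)=954, (9*-20 - -27*27)=549, (-27*-13 - 31*-20)=971; twice the area = |2474| = 2474; area = 1237; boundary points = 2 + 1 + 1 = 4; strictly interior points = area - boundary/2 + 1 = 1236; answer 1236
Step 3: S2 = 1236; r = 5; -2*(5)^2 + 9 = (-50) + (9) = -41; answer -41

-41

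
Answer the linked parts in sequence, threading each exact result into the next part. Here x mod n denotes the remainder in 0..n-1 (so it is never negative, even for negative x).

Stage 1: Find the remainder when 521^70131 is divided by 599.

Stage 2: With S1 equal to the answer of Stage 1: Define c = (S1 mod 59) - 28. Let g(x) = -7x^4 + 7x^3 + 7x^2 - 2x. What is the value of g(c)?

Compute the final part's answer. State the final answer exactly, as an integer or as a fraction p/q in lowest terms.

Stage 1: squarings mod 599: 521^1=521, 521^2=94, 521^4=450, 521^8=38, 521^16=246, 521^32=17, 521^64=289, 521^128=260, 521^256=512, 521^512=381, 521^1024=203, 521^2048=477, 521^4096=508, 521^8192=494, 521^16384=243, 521^32768=347, 521^65536=10; 521^70131 = 521^1 * 521^2 * 521^16 * 521^32 * 521^64 * 521^128 * 521^256 * 521^4096 * 521^65536 = 198 (mod 599); answer 198
Stage 2: S1 = 198; c = -7; -7*(-7)^4 + 7*(-7)^3 + 7*(-7)^2 - 2*(-7)^1 = (-16807) + (-2401) + (343) + (14) = -18851; answer -18851

-18851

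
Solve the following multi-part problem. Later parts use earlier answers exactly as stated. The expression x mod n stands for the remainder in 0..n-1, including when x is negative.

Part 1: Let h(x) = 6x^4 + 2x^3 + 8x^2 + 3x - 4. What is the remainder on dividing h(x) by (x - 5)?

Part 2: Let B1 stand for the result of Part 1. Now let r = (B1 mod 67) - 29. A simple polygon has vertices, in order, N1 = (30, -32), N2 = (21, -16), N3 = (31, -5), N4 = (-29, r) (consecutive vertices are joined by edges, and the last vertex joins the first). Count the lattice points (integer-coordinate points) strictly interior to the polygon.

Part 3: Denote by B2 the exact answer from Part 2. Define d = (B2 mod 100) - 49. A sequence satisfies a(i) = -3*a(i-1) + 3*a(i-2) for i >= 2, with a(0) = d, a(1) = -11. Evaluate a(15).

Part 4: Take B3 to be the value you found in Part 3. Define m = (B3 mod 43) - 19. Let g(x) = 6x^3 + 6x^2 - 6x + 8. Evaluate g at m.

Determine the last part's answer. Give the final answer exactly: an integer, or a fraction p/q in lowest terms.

6548

Part 1: remainder = value at the root: 6*(5)^4 + 2*(5)^3 + 8*(5)^2 + 3*(5)^1 - 4 = (3750) + (250) + (200) + (15) + (-4) = 4211; answer 4211
Part 2: B1 = 4211; r = 28; cross terms: (30*-16 - 21*-32)=192, (21*-5 - 31*-16)=391, (31*28 - -29*-5)=723, (-29*-32 - 30*28)=88; twice the area = |1394| = 1394; area = 697; boundary points = 1 + 1 + 3 + 1 = 6; strictly interior points = area - boundary/2 + 1 = 695; answer 695
Part 3: B2 = 695; d = 46; a(2) = -3*(-11) + 3*(46) = 171; iterating: a(2)=171, a(3)=-546, a(4)=2151, a(5)=-8091, a(6)=30726, a(7)=-116451, a(8)=441531, a(9)=-1673946, a(10)=6346431, a(11)=-24061131, a(12)=91222686, a(13)=-345851451, a(14)=1311222411, a(15)=-4971221586; answer -4971221586
Part 4: B3 = -4971221586; m = 10; 6*(10)^3 + 6*(10)^2 - 6*(10)^1 + 8 = (6000) + (600) + (-60) + (8) = 6548; answer 6548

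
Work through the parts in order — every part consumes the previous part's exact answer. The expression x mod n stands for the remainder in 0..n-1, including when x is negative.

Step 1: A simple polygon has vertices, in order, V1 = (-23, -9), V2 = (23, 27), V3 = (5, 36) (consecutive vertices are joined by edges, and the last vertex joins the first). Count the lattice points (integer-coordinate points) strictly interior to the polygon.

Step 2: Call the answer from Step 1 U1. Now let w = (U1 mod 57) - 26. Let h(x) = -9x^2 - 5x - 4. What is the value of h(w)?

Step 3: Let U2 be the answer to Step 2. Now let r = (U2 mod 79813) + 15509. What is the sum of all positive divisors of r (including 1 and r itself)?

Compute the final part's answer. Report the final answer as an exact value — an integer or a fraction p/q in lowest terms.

142992

Step 1: cross terms: (-23*27 - 23*-9)=-414, (23*36 - 5*27)=693, (5*-9 - -23*36)=783; twice the area = |1062| = 1062; area = 531; boundary points = 2 + 9 + 1 = 12; strictly interior points = area - boundary/2 + 1 = 526; answer 526
Step 2: U1 = 526; w = -13; -9*(-13)^2 - 5*(-13)^1 - 4 = (-1521) + (65) + (-4) = -1460; answer -1460
Step 3: U2 = -1460; r = 93862; 93862 = 2 * 71 * 661; sigma = (1 + 2) * (1 + 71) * (1 + 661) = 3 * 72 * 662 = 142992; answer 142992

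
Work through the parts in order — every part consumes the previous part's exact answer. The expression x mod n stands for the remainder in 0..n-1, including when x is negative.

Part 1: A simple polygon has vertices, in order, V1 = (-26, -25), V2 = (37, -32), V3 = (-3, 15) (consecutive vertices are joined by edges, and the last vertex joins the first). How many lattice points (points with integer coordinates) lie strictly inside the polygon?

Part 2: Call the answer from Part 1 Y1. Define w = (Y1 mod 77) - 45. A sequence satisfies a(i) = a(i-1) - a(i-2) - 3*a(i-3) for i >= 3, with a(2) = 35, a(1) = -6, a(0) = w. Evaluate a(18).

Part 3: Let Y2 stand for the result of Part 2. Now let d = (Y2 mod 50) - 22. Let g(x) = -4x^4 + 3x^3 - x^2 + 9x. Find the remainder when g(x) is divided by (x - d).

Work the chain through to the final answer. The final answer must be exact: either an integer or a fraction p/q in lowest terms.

-1083185

Part 1: cross terms: (-26*-32 - 37*-25)=1757, (37*15 - -3*-32)=459, (-3*-25 - -26*15)=465; twice the area = |2681| = 2681; area = 2681/2; boundary points = 7 + 1 + 1 = 9; strictly interior points = area - boundary/2 + 1 = 1337; answer 1337
Part 2: Y1 = 1337; w = -17; a(3) = 1*(35) - 1*(-6) - 3*(-17) = 92; iterating: a(3)=92, a(4)=75, a(5)=-122, a(6)=-473, a(7)=-576, a(8)=263, a(9)=2258, a(10)=3723, a(11)=676, a(12)=-9821, a(13)=-21666, a(14)=-13873, a(15)=37256, a(16)=116127, a(17)=120490, a(18)=-107405; answer -107405
Part 3: Y2 = -107405; d = 23; remainder = value at the root: -4*(23)^4 + 3*(23)^3 - 1*(23)^2 + 9*(23)^1 = (-1119364) + (36501) + (-529) + (207) = -1083185; answer -1083185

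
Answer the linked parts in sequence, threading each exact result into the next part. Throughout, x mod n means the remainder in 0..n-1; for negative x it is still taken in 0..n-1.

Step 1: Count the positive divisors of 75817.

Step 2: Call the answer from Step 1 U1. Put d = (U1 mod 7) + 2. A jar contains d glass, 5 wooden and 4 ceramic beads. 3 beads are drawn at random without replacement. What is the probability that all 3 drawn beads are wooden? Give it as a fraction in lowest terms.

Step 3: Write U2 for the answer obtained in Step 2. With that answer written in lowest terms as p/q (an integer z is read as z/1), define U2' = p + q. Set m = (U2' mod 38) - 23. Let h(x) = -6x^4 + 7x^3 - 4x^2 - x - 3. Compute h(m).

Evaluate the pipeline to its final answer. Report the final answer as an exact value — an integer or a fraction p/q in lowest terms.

-9429

Step 1: 75817 = 7 * 10831; number of divisors = (1+1) * (1+1) = 4; answer 4
Step 2: U1 = 4; d = 6; total draws C(15,3) = 455; favorable C(5,3) = 10; P = 2/91; answer 2/91
Step 3: U2 = 2/91; threaded value p + q = 93; m = -6; -6*(-6)^4 + 7*(-6)^3 - 4*(-6)^2 - 1*(-6)^1 - 3 = (-7776) + (-1512) + (-144) + (6) + (-3) = -9429; answer -9429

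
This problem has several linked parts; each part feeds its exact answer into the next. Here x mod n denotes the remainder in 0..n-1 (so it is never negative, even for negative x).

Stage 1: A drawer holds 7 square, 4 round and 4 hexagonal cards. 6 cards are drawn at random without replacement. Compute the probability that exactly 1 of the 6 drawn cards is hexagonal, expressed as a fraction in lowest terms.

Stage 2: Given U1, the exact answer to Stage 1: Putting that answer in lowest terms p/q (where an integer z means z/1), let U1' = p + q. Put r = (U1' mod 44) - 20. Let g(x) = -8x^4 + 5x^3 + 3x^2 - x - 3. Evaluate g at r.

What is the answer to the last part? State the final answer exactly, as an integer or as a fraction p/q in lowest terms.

Stage 1: total draws C(15,6) = 5005; favorable C(4,1)*C(11,5) = 1848; P = 24/65; answer 24/65
Stage 2: U1 = 24/65; threaded value p + q = 89; r = -19; -8*(-19)^4 + 5*(-19)^3 + 3*(-19)^2 - 1*(-19)^1 - 3 = (-1042568) + (-34295) + (1083) + (19) + (-3) = -1075764; answer -1075764

-1075764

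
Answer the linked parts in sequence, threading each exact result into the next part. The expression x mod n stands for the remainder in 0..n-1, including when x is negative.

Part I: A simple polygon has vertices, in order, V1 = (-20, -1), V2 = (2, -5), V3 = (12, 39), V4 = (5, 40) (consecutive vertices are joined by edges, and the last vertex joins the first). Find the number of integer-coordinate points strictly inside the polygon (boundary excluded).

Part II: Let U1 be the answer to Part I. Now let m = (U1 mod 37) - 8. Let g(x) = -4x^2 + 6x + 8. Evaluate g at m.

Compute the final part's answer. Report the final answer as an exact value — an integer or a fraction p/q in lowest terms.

Part I: cross terms: (-20*-5 - 2*-1)=102, (2*39 - 12*-5)=138, (12*40 - 5*39)=285, (5*-1 - -20*40)=795; twice the area = |1320| = 1320; area = 660; boundary points = 2 + 2 + 1 + 1 = 6; strictly interior points = area - boundary/2 + 1 = 658; answer 658
Part II: U1 = 658; m = 21; -4*(21)^2 + 6*(21)^1 + 8 = (-1764) + (126) + (8) = -1630; answer -1630

-1630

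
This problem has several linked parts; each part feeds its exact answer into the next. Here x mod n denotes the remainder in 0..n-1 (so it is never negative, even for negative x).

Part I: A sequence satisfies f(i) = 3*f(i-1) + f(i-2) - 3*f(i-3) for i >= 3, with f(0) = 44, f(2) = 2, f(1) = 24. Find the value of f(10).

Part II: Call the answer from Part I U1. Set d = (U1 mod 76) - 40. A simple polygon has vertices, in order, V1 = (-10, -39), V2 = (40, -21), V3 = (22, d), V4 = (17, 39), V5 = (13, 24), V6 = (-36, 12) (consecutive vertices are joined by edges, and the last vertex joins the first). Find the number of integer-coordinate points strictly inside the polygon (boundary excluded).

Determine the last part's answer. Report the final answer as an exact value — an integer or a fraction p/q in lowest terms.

Part I: f(3) = 3*(2) + 1*(24) - 3*(44) = -102; iterating: f(3)=-102, f(4)=-376, f(5)=-1236, f(6)=-3778, f(7)=-11442, f(8)=-34396, f(9)=-103296, f(10)=-309958; answer -309958
Part II: U1 = -309958; d = 6; cross terms: (-10*-21 - 40*-39)=1770, (40*6 - 22*-21)=702, (22*39 - 17*6)=756, (17*24 - 13*39)=-99, (13*12 - -36*24)=1020, (-36*-39 - -10*12)=1524; twice the area = |5673| = 5673; area = 5673/2; boundary points = 2 + 9 + 1 + 1 + 1 + 1 = 15; strictly interior points = area - boundary/2 + 1 = 2830; answer 2830

2830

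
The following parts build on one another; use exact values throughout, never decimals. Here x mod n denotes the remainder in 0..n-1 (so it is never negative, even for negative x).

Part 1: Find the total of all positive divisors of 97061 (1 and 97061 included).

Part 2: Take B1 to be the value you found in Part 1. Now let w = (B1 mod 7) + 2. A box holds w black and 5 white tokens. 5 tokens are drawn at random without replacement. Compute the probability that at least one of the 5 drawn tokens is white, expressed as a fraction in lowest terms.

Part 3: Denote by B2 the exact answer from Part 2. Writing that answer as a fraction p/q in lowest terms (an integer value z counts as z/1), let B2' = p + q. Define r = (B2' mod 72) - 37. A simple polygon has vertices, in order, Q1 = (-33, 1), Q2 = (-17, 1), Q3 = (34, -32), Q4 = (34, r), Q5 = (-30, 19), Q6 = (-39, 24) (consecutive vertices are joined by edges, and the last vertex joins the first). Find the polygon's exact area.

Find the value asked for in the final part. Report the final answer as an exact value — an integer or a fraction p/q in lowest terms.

2589

Part 1: 97061 = 31^2 * 101; sigma = (1 + 31 + 961) * (1 + 101) = 993 * 102 = 101286; answer 101286
Part 2: B1 = 101286; w = 5; total draws C(10,5) = 252; complement C(5,5) = 1; favorable 252 - 1 = 251; P = 251/252; answer 251/252
Part 3: B2 = 251/252; threaded value p + q = 503; r = 34; cross terms: (-33*1 - -17*1)=-16, (-17*-32 - 34*1)=510, (34*34 - 34*-32)=2244, (34*19 - -30*34)=1666, (-30*24 - -39*19)=21, (-39*1 - -33*24)=753; twice the area = |5178| = 5178; area = 2589; answer 2589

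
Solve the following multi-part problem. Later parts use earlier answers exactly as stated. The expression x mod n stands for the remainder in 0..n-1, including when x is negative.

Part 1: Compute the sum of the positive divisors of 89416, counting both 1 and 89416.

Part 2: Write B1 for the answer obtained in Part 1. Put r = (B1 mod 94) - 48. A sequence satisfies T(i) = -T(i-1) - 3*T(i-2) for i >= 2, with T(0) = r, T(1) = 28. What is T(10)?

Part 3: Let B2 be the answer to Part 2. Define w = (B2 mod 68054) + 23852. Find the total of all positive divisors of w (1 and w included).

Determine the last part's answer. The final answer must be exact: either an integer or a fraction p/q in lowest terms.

54054

Part 1: 89416 = 2^3 * 11177; sigma = (1 + 2 + 4 + 8) * (1 + 11177) = 15 * 11178 = 167670; answer 167670
Part 2: B1 = 167670; r = 20; T(2) = -1*(28) - 3*(20) = -88; iterating: T(2)=-88, T(3)=4, T(4)=260, T(5)=-272, T(6)=-508, T(7)=1324, T(8)=200, T(9)=-4172, T(10)=3572; answer 3572
Part 3: B2 = 3572; w = 27424; 27424 = 2^5 * 857; sigma = (1 + 2 + 4 + 8 + 16 + 32) * (1 + 857) = 63 * 858 = 54054; answer 54054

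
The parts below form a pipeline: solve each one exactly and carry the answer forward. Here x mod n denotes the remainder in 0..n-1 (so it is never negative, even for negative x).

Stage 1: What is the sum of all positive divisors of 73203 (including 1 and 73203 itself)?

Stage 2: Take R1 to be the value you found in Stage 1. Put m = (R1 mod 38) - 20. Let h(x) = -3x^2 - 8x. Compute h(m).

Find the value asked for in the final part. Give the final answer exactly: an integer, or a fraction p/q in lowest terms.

Stage 1: 73203 = 3 * 13 * 1877; sigma = (1 + 3) * (1 + 13) * (1 + 1877) = 4 * 14 * 1878 = 105168; answer 105168
Stage 2: R1 = 105168; m = 2; -3*(2)^2 - 8*(2)^1 = (-12) + (-16) = -28; answer -28

-28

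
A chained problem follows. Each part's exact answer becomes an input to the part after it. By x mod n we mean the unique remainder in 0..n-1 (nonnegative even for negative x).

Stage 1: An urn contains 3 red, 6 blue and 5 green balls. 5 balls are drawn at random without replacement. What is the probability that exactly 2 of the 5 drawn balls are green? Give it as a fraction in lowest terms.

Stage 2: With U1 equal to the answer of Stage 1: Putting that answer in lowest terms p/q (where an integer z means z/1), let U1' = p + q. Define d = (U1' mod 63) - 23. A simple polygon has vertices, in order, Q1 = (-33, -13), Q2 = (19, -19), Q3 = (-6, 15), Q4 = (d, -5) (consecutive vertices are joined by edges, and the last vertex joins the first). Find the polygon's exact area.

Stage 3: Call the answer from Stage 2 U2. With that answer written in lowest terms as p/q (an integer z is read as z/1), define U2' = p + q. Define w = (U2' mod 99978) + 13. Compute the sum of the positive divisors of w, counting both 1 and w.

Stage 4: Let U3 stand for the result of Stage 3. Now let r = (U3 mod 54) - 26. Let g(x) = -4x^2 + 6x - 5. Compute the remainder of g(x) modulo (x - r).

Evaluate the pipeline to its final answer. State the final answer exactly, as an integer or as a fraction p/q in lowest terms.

Stage 1: total draws C(14,5) = 2002; favorable C(5,2)*C(9,3) = 840; P = 60/143; answer 60/143
Stage 2: U1 = 60/143; threaded value p + q = 203; d = -9; cross terms: (-33*-19 - 19*-13)=874, (19*15 - -6*-19)=171, (-6*-5 - -9*15)=165, (-9*-13 - -33*-5)=-48; twice the area = |1162| = 1162; area = 581; answer 581
Stage 3: U2 = 581; threaded value p + q = 582; w = 595; 595 = 5 * 7 * 17; sigma = (1 + 5) * (1 + 7) * (1 + 17) = 6 * 8 * 18 = 864; answer 864
Stage 4: U3 = 864; r = -26; remainder = value at the root: -4*(-26)^2 + 6*(-26)^1 - 5 = (-2704) + (-156) + (-5) = -2865; answer -2865

-2865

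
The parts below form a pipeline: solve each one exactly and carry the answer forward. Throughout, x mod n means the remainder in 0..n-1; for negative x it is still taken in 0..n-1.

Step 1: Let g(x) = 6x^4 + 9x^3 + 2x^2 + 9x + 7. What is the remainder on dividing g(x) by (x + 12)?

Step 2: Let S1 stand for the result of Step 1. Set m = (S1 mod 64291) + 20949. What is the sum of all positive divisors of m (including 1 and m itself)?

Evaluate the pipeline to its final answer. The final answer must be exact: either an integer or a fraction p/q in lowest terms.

Step 1: remainder = value at the root: 6*(-12)^4 + 9*(-12)^3 + 2*(-12)^2 + 9*(-12)^1 + 7 = (124416) + (-15552) + (288) + (-108) + (7) = 109051; answer 109051
Step 2: S1 = 109051; m = 65709; 65709 = 3^2 * 7^2 * 149; sigma = (1 + 3 + 9) * (1 + 7 + 49) * (1 + 149) = 13 * 57 * 150 = 111150; answer 111150

111150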